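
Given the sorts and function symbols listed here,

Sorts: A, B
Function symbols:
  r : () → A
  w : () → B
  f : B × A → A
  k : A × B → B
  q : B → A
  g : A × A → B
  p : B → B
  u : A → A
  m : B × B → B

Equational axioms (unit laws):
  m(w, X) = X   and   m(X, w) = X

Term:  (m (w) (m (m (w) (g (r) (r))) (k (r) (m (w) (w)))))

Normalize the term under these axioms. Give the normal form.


1. (m (w) (m (m (w) (g (r) (r))) (k (r) (m (w) (w)))))  →  (m (m (w) (g (r) (r))) (k (r) (m (w) (w))))
2. (m (m (w) (g (r) (r))) (k (r) (m (w) (w))))  →  (m (g (r) (r)) (k (r) (m (w) (w))))
3. (m (g (r) (r)) (k (r) (m (w) (w))))  →  (m (g (r) (r)) (k (r) (w)))

normal form = (m (g (r) (r)) (k (r) (w)))


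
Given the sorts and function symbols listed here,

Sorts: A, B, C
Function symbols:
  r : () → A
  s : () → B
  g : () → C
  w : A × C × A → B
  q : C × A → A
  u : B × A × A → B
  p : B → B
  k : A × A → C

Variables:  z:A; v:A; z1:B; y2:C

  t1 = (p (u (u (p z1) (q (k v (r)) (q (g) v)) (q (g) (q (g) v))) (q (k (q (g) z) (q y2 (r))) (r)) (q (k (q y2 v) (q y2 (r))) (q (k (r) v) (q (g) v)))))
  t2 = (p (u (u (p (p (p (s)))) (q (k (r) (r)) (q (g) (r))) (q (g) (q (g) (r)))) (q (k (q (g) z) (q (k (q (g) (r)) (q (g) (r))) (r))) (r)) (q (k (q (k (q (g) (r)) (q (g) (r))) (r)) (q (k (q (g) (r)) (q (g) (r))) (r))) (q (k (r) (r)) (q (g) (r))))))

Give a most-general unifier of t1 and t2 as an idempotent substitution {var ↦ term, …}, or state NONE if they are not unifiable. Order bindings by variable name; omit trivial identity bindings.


{v ↦ (r), y2 ↦ (k (q (g) (r)) (q (g) (r))), z1 ↦ (p (p (s)))}


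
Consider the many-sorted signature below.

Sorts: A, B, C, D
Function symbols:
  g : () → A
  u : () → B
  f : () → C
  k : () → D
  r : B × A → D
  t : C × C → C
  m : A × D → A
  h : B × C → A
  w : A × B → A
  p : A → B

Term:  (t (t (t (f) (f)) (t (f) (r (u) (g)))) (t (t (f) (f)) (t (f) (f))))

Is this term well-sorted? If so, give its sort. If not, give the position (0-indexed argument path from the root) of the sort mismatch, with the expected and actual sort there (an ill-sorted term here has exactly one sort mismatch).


      (f) : C
      (f) : C
    (t (f) (f)) : C
      (f) : C
        (u) : B
        (g) : A
      (r (u) (g)) : D
    (t (f) (r (u) (g))) : ✗ arg 1 at [0, 1, 1] has sort D, expected C
      (f) : C
      (f) : C
    (t (f) (f)) : C
      (f) : C
      (f) : C
    (t (f) (f)) : C
  (t (t (f) (f)) (t (f) (f))) : C

ill-sorted at position [0, 1, 1]: expected C, got D


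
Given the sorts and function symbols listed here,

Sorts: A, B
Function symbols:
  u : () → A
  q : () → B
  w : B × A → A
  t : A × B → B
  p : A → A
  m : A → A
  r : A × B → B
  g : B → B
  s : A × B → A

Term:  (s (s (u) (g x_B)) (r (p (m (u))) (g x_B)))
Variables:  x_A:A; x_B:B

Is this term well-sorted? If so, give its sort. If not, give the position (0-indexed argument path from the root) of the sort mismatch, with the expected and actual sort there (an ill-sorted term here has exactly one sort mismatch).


well-sorted; sort = A

    (u) : A
      x_B : B
    (g x_B) : B
  (s (u) (g x_B)) : A
        (u) : A
      (m (u)) : A
    (p (m (u))) : A
      x_B : B
    (g x_B) : B
  (r (p (m (u))) (g x_B)) : B
(s (s (u) (g x_B)) (r (p (m (u))) (g x_B))) : A


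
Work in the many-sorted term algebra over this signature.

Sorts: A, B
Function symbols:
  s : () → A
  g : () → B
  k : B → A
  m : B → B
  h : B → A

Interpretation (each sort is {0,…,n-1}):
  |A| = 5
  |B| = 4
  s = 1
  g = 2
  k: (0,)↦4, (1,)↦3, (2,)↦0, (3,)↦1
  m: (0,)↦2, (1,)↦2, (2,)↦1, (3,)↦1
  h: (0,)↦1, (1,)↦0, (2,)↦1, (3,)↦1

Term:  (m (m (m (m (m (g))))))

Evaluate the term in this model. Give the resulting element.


value = 1

  g = 2
  (m (g)) = m(2,) = 1
  (m (m (g))) = m(1,) = 2
  (m (m (m (g)))) = m(2,) = 1
  (m (m (m (m (g))))) = m(1,) = 2
  (m (m (m (m (m (g)))))) = m(2,) = 1


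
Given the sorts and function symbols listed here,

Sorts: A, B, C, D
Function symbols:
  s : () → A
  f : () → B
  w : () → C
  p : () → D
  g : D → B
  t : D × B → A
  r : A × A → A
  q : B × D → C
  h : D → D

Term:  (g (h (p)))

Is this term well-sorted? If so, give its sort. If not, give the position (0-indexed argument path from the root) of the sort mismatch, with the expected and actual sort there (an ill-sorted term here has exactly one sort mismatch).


well-sorted; sort = B

    (p) : D
  (h (p)) : D
(g (h (p))) : B


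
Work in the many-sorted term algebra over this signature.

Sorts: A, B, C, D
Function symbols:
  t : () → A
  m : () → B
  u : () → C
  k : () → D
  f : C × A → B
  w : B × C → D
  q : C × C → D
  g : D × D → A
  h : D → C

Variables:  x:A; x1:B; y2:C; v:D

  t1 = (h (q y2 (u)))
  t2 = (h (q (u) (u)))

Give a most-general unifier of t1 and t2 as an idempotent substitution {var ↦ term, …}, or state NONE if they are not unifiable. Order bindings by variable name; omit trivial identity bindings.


{y2 ↦ (u)}


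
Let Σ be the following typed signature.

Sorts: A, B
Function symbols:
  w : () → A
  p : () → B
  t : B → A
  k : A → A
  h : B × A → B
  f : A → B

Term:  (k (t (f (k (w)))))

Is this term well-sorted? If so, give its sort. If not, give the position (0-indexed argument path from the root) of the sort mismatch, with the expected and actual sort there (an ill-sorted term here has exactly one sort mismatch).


        (w) : A
      (k (w)) : A
    (f (k (w))) : B
  (t (f (k (w)))) : A
(k (t (f (k (w))))) : A

well-sorted; sort = A


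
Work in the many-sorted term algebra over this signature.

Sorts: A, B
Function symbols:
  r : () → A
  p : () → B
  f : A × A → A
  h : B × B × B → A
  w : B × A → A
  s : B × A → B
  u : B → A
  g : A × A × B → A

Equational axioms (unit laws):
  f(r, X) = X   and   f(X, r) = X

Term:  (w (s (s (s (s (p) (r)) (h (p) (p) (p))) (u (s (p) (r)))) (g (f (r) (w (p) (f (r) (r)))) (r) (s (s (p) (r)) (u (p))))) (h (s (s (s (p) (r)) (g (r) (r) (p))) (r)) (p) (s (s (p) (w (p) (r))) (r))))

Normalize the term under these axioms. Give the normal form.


normal form = (w (s (s (s (s (p) (r)) (h (p) (p) (p))) (u (s (p) (r)))) (g (w (p) (r)) (r) (s (s (p) (r)) (u (p))))) (h (s (s (s (p) (r)) (g (r) (r) (p))) (r)) (p) (s (s (p) (w (p) (r))) (r))))

1. (w (s (s (s (s (p) (r)) (h (p) (p) (p))) (u (s (p) (r)))) (g (f (r) (w (p) (f (r) (r)))) (r) (s (s (p) (r)) (u (p))))) (h (s (s (s (p) (r)) (g (r) (r) (p))) (r)) (p) (s (s (p) (w (p) (r))) (r))))  →  (w (s (s (s (s (p) (r)) (h (p) (p) (p))) (u (s (p) (r)))) (g (w (p) (f (r) (r))) (r) (s (s (p) (r)) (u (p))))) (h (s (s (s (p) (r)) (g (r) (r) (p))) (r)) (p) (s (s (p) (w (p) (r))) (r))))
2. (w (s (s (s (s (p) (r)) (h (p) (p) (p))) (u (s (p) (r)))) (g (w (p) (f (r) (r))) (r) (s (s (p) (r)) (u (p))))) (h (s (s (s (p) (r)) (g (r) (r) (p))) (r)) (p) (s (s (p) (w (p) (r))) (r))))  →  (w (s (s (s (s (p) (r)) (h (p) (p) (p))) (u (s (p) (r)))) (g (w (p) (r)) (r) (s (s (p) (r)) (u (p))))) (h (s (s (s (p) (r)) (g (r) (r) (p))) (r)) (p) (s (s (p) (w (p) (r))) (r))))


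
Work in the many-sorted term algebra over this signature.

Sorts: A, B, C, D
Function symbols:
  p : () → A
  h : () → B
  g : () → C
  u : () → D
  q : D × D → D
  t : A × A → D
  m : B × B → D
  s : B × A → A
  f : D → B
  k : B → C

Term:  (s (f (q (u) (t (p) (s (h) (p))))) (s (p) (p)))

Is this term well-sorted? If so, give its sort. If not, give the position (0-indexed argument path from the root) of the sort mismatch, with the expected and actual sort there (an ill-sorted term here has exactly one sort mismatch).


ill-sorted at position [1, 0]: expected B, got A

      (u) : D
        (p) : A
          (h) : B
          (p) : A
        (s (h) (p)) : A
      (t (p) (s (h) (p))) : D
    (q (u) (t (p) (s (h) (p)))) : D
  (f (q (u) (t (p) (s (h) (p))))) : B
    (p) : A
    (p) : A
  (s (p) (p)) : ✗ arg 0 at [1, 0] has sort A, expected B


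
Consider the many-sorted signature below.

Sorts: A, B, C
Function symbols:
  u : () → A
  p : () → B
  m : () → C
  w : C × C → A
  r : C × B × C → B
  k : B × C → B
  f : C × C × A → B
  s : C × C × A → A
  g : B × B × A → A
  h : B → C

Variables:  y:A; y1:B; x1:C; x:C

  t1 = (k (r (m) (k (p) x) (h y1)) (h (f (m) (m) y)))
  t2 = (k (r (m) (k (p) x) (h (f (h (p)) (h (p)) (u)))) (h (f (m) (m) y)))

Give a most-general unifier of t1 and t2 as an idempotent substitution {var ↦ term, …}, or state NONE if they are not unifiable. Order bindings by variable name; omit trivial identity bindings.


{y1 ↦ (f (h (p)) (h (p)) (u))}


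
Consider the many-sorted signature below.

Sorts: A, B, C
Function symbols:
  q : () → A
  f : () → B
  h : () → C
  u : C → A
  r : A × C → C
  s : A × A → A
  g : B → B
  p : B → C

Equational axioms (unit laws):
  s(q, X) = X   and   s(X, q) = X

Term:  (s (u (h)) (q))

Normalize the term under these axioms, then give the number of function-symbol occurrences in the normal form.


1. (s (u (h)) (q))  →  (u (h))
normal form: (u (h))

size = 2


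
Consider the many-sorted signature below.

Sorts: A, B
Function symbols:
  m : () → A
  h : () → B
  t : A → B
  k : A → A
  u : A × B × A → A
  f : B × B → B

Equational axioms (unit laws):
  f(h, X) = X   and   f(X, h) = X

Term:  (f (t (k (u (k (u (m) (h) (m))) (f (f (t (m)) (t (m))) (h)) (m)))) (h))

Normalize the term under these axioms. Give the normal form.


1. (f (t (k (u (k (u (m) (h) (m))) (f (f (t (m)) (t (m))) (h)) (m)))) (h))  →  (t (k (u (k (u (m) (h) (m))) (f (f (t (m)) (t (m))) (h)) (m))))
2. (t (k (u (k (u (m) (h) (m))) (f (f (t (m)) (t (m))) (h)) (m))))  →  (t (k (u (k (u (m) (h) (m))) (f (t (m)) (t (m))) (m))))

normal form = (t (k (u (k (u (m) (h) (m))) (f (t (m)) (t (m))) (m))))


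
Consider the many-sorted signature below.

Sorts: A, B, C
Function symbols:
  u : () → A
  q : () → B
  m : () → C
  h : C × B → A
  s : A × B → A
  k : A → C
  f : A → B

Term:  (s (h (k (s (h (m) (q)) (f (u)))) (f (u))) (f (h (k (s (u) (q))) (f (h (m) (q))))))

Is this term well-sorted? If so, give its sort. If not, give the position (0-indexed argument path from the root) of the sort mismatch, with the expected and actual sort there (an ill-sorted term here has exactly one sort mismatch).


well-sorted; sort = A

          (m) : C
          (q) : B
        (h (m) (q)) : A
          (u) : A
        (f (u)) : B
      (s (h (m) (q)) (f (u))) : A
    (k (s (h (m) (q)) (f (u)))) : C
      (u) : A
    (f (u)) : B
  (h (k (s (h (m) (q)) (f (u)))) (f (u))) : A
          (u) : A
          (q) : B
        (s (u) (q)) : A
      (k (s (u) (q))) : C
          (m) : C
          (q) : B
        (h (m) (q)) : A
      (f (h (m) (q))) : B
    (h (k (s (u) (q))) (f (h (m) (q)))) : A
  (f (h (k (s (u) (q))) (f (h (m) (q))))) : B
(s (h (k (s (h (m) (q)) (f (u)))) (f (u))) (f (h (k (s (u) (q))) (f (h (m) (q)))))) : A


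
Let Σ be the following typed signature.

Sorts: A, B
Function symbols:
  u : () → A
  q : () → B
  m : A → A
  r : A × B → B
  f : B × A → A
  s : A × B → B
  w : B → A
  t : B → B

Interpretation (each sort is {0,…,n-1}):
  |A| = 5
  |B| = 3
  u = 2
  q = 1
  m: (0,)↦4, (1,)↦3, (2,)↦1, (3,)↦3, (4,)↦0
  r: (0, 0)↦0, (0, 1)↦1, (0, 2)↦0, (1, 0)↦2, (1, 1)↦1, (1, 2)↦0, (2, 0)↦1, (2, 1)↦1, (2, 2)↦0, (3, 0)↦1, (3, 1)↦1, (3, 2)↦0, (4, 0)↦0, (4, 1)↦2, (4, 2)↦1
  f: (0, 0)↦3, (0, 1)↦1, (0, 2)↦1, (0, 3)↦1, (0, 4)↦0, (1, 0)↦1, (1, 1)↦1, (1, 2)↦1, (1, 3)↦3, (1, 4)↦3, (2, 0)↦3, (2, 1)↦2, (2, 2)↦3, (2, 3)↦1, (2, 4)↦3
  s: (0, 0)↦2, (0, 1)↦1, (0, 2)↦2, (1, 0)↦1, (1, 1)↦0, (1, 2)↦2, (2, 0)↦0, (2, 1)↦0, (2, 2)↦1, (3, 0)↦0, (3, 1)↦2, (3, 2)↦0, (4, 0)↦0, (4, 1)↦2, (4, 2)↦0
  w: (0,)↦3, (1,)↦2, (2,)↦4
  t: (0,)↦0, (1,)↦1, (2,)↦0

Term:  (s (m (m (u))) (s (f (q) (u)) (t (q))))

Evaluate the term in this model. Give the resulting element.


  u = 2
  (m (u)) = m(2,) = 1
  (m (m (u))) = m(1,) = 3
  q = 1
  u = 2
  (f (q) (u)) = f(1, 2) = 1
  q = 1
  (t (q)) = t(1,) = 1
  (s (f (q) (u)) (t (q))) = s(1, 1) = 0
  (s (m (m (u))) (s (f (q) (u)) (t (q)))) = s(3, 0) = 0

value = 0


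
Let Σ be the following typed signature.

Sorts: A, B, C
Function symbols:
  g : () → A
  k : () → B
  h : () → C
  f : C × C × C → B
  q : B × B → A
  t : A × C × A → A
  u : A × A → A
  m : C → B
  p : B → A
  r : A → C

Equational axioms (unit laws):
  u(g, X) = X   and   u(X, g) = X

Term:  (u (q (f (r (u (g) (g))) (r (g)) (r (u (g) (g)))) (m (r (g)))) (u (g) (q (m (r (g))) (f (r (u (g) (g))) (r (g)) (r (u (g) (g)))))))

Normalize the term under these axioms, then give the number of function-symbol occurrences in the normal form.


size = 23

1. (u (q (f (r (u (g) (g))) (r (g)) (r (u (g) (g)))) (m (r (g)))) (u (g) (q (m (r (g))) (f (r (u (g) (g))) (r (g)) (r (u (g) (g)))))))  →  (u (q (f (r (g)) (r (g)) (r (u (g) (g)))) (m (r (g)))) (u (g) (q (m (r (g))) (f (r (u (g) (g))) (r (g)) (r (u (g) (g)))))))
2. (u (q (f (r (g)) (r (g)) (r (u (g) (g)))) (m (r (g)))) (u (g) (q (m (r (g))) (f (r (u (g) (g))) (r (g)) (r (u (g) (g)))))))  →  (u (q (f (r (g)) (r (g)) (r (g))) (m (r (g)))) (u (g) (q (m (r (g))) (f (r (u (g) (g))) (r (g)) (r (u (g) (g)))))))
3. (u (q (f (r (g)) (r (g)) (r (g))) (m (r (g)))) (u (g) (q (m (r (g))) (f (r (u (g) (g))) (r (g)) (r (u (g) (g)))))))  →  (u (q (f (r (g)) (r (g)) (r (g))) (m (r (g)))) (q (m (r (g))) (f (r (u (g) (g))) (r (g)) (r (u (g) (g))))))
4. (u (q (f (r (g)) (r (g)) (r (g))) (m (r (g)))) (q (m (r (g))) (f (r (u (g) (g))) (r (g)) (r (u (g) (g))))))  →  (u (q (f (r (g)) (r (g)) (r (g))) (m (r (g)))) (q (m (r (g))) (f (r (g)) (r (g)) (r (u (g) (g))))))
5. (u (q (f (r (g)) (r (g)) (r (g))) (m (r (g)))) (q (m (r (g))) (f (r (g)) (r (g)) (r (u (g) (g))))))  →  (u (q (f (r (g)) (r (g)) (r (g))) (m (r (g)))) (q (m (r (g))) (f (r (g)) (r (g)) (r (g)))))
normal form: (u (q (f (r (g)) (r (g)) (r (g))) (m (r (g)))) (q (m (r (g))) (f (r (g)) (r (g)) (r (g)))))


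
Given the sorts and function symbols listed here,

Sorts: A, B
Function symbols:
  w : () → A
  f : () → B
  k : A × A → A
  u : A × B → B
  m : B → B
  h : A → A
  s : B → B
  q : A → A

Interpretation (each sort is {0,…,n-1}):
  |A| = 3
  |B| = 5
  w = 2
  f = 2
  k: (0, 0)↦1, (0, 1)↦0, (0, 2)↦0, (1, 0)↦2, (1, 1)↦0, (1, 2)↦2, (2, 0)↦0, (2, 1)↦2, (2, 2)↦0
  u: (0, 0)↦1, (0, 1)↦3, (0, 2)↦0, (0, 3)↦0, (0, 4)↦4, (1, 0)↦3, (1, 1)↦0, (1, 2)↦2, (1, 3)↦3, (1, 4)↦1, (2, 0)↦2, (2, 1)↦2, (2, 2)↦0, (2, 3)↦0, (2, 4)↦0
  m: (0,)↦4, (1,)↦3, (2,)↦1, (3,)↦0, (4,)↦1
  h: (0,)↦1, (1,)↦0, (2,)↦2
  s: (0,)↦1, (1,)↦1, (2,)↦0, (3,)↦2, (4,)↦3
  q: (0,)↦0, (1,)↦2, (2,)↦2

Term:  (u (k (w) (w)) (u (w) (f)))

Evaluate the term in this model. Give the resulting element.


  w = 2
  w = 2
  (k (w) (w)) = k(2, 2) = 0
  w = 2
  f = 2
  (u (w) (f)) = u(2, 2) = 0
  (u (k (w) (w)) (u (w) (f))) = u(0, 0) = 1

value = 1


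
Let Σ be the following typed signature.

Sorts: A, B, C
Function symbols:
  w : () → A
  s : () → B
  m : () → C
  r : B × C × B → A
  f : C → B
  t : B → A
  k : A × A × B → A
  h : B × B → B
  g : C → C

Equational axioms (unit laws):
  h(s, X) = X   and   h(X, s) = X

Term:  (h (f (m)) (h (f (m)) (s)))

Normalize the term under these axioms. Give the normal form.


1. (h (f (m)) (h (f (m)) (s)))  →  (h (f (m)) (f (m)))

normal form = (h (f (m)) (f (m)))


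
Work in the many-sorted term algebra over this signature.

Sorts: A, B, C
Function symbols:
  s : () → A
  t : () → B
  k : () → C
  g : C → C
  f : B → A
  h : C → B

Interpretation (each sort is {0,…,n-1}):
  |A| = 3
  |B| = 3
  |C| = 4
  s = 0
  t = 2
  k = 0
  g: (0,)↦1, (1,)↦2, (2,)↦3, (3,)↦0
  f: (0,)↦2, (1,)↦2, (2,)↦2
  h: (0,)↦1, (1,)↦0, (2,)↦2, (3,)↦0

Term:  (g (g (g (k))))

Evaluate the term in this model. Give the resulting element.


value = 3

  k = 0
  (g (k)) = g(0,) = 1
  (g (g (k))) = g(1,) = 2
  (g (g (g (k)))) = g(2,) = 3


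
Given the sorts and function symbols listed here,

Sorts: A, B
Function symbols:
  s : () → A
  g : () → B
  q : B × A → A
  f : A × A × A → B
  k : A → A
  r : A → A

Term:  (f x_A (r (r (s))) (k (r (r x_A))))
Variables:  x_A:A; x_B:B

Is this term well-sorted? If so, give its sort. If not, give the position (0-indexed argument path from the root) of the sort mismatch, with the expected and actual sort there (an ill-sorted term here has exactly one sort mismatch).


well-sorted; sort = B

  x_A : A
      (s) : A
    (r (s)) : A
  (r (r (s))) : A
        x_A : A
      (r x_A) : A
    (r (r x_A)) : A
  (k (r (r x_A))) : A
(f x_A (r (r (s))) (k (r (r x_A)))) : B


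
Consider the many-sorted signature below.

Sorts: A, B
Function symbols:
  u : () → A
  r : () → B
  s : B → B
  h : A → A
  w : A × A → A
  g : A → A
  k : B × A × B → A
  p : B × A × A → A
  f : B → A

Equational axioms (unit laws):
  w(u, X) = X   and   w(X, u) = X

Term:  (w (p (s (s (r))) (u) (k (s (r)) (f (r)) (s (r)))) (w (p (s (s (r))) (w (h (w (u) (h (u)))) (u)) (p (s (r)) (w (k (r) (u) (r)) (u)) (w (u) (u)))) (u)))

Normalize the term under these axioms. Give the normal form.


1. (w (p (s (s (r))) (u) (k (s (r)) (f (r)) (s (r)))) (w (p (s (s (r))) (w (h (w (u) (h (u)))) (u)) (p (s (r)) (w (k (r) (u) (r)) (u)) (w (u) (u)))) (u)))  →  (w (p (s (s (r))) (u) (k (s (r)) (f (r)) (s (r)))) (p (s (s (r))) (w (h (w (u) (h (u)))) (u)) (p (s (r)) (w (k (r) (u) (r)) (u)) (w (u) (u)))))
2. (w (p (s (s (r))) (u) (k (s (r)) (f (r)) (s (r)))) (p (s (s (r))) (w (h (w (u) (h (u)))) (u)) (p (s (r)) (w (k (r) (u) (r)) (u)) (w (u) (u)))))  →  (w (p (s (s (r))) (u) (k (s (r)) (f (r)) (s (r)))) (p (s (s (r))) (h (w (u) (h (u)))) (p (s (r)) (w (k (r) (u) (r)) (u)) (w (u) (u)))))
3. (w (p (s (s (r))) (u) (k (s (r)) (f (r)) (s (r)))) (p (s (s (r))) (h (w (u) (h (u)))) (p (s (r)) (w (k (r) (u) (r)) (u)) (w (u) (u)))))  →  (w (p (s (s (r))) (u) (k (s (r)) (f (r)) (s (r)))) (p (s (s (r))) (h (h (u))) (p (s (r)) (w (k (r) (u) (r)) (u)) (w (u) (u)))))
4. (w (p (s (s (r))) (u) (k (s (r)) (f (r)) (s (r)))) (p (s (s (r))) (h (h (u))) (p (s (r)) (w (k (r) (u) (r)) (u)) (w (u) (u)))))  →  (w (p (s (s (r))) (u) (k (s (r)) (f (r)) (s (r)))) (p (s (s (r))) (h (h (u))) (p (s (r)) (k (r) (u) (r)) (w (u) (u)))))
5. (w (p (s (s (r))) (u) (k (s (r)) (f (r)) (s (r)))) (p (s (s (r))) (h (h (u))) (p (s (r)) (k (r) (u) (r)) (w (u) (u)))))  →  (w (p (s (s (r))) (u) (k (s (r)) (f (r)) (s (r)))) (p (s (s (r))) (h (h (u))) (p (s (r)) (k (r) (u) (r)) (u))))

normal form = (w (p (s (s (r))) (u) (k (s (r)) (f (r)) (s (r)))) (p (s (s (r))) (h (h (u))) (p (s (r)) (k (r) (u) (r)) (u))))


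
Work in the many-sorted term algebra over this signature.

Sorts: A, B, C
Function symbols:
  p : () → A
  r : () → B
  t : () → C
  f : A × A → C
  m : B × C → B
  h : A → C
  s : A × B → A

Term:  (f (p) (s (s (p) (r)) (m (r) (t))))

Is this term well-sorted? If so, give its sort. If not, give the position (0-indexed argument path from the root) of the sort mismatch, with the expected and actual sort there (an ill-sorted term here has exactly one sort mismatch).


well-sorted; sort = C

  (p) : A
      (p) : A
      (r) : B
    (s (p) (r)) : A
      (r) : B
      (t) : C
    (m (r) (t)) : B
  (s (s (p) (r)) (m (r) (t))) : A
(f (p) (s (s (p) (r)) (m (r) (t)))) : C


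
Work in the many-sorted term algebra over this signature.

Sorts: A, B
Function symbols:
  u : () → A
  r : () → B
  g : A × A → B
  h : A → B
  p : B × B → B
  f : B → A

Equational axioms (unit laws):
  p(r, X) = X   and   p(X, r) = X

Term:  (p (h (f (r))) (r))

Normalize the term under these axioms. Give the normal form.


normal form = (h (f (r)))

1. (p (h (f (r))) (r))  →  (h (f (r)))


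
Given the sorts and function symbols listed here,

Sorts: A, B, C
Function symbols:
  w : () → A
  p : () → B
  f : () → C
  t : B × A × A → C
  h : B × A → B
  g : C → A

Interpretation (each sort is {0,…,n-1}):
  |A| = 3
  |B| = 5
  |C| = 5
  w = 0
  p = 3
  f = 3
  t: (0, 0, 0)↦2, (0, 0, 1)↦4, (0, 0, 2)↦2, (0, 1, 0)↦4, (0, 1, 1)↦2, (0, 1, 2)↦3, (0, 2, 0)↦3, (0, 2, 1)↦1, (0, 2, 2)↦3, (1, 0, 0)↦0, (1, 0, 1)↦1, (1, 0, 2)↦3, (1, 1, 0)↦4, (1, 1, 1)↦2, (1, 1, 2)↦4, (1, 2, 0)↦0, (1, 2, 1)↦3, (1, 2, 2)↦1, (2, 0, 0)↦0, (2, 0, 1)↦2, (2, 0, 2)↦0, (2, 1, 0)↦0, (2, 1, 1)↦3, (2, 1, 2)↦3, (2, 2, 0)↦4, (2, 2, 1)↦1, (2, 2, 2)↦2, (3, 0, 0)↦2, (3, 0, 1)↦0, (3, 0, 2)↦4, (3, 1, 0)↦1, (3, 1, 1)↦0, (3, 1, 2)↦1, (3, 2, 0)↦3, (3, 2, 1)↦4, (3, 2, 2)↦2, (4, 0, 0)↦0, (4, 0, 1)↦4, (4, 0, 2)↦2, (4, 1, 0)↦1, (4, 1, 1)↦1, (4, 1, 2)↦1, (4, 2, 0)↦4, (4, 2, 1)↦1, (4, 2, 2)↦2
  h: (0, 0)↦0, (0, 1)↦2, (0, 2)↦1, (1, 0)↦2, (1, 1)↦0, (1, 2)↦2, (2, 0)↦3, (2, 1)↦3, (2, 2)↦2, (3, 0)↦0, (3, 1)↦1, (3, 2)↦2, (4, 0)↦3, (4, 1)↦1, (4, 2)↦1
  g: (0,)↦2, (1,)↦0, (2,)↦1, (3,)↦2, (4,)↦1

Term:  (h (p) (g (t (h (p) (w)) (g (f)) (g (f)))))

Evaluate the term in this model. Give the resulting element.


  p = 3
  p = 3
  w = 0
  (h (p) (w)) = h(3, 0) = 0
  f = 3
  (g (f)) = g(3,) = 2
  f = 3
  (g (f)) = g(3,) = 2
  (t (h (p) (w)) (g (f)) (g (f))) = t(0, 2, 2) = 3
  (g (t (h (p) (w)) (g (f)) (g (f)))) = g(3,) = 2
  (h (p) (g (t (h (p) (w)) (g (f)) (g (f))))) = h(3, 2) = 2

value = 2


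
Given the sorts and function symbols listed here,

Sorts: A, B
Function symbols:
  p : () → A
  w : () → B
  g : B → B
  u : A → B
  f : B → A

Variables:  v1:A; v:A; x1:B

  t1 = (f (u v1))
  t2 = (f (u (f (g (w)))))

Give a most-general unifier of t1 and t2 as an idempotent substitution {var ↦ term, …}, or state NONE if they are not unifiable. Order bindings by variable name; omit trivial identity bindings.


{v1 ↦ (f (g (w)))}


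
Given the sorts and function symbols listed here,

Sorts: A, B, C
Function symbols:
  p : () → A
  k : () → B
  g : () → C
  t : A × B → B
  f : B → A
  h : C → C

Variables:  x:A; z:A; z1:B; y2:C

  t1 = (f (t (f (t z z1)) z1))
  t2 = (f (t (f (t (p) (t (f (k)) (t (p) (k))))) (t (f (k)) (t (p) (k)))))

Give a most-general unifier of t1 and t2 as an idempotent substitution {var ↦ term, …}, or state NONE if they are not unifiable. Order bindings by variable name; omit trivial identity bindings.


{z ↦ (p), z1 ↦ (t (f (k)) (t (p) (k)))}


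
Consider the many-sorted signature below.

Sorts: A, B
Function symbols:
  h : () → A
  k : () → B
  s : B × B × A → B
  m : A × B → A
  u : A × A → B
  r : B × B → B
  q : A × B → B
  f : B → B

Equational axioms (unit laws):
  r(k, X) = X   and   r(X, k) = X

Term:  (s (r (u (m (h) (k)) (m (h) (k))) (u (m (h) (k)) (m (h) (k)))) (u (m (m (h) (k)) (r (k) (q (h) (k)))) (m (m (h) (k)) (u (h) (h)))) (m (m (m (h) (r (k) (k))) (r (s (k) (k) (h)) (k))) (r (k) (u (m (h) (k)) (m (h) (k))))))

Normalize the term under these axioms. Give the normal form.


normal form = (s (r (u (m (h) (k)) (m (h) (k))) (u (m (h) (k)) (m (h) (k)))) (u (m (m (h) (k)) (q (h) (k))) (m (m (h) (k)) (u (h) (h)))) (m (m (m (h) (k)) (s (k) (k) (h))) (u (m (h) (k)) (m (h) (k)))))

1. (s (r (u (m (h) (k)) (m (h) (k))) (u (m (h) (k)) (m (h) (k)))) (u (m (m (h) (k)) (r (k) (q (h) (k)))) (m (m (h) (k)) (u (h) (h)))) (m (m (m (h) (r (k) (k))) (r (s (k) (k) (h)) (k))) (r (k) (u (m (h) (k)) (m (h) (k))))))  →  (s (r (u (m (h) (k)) (m (h) (k))) (u (m (h) (k)) (m (h) (k)))) (u (m (m (h) (k)) (q (h) (k))) (m (m (h) (k)) (u (h) (h)))) (m (m (m (h) (r (k) (k))) (r (s (k) (k) (h)) (k))) (r (k) (u (m (h) (k)) (m (h) (k))))))
2. (s (r (u (m (h) (k)) (m (h) (k))) (u (m (h) (k)) (m (h) (k)))) (u (m (m (h) (k)) (q (h) (k))) (m (m (h) (k)) (u (h) (h)))) (m (m (m (h) (r (k) (k))) (r (s (k) (k) (h)) (k))) (r (k) (u (m (h) (k)) (m (h) (k))))))  →  (s (r (u (m (h) (k)) (m (h) (k))) (u (m (h) (k)) (m (h) (k)))) (u (m (m (h) (k)) (q (h) (k))) (m (m (h) (k)) (u (h) (h)))) (m (m (m (h) (k)) (r (s (k) (k) (h)) (k))) (r (k) (u (m (h) (k)) (m (h) (k))))))
3. (s (r (u (m (h) (k)) (m (h) (k))) (u (m (h) (k)) (m (h) (k)))) (u (m (m (h) (k)) (q (h) (k))) (m (m (h) (k)) (u (h) (h)))) (m (m (m (h) (k)) (r (s (k) (k) (h)) (k))) (r (k) (u (m (h) (k)) (m (h) (k))))))  →  (s (r (u (m (h) (k)) (m (h) (k))) (u (m (h) (k)) (m (h) (k)))) (u (m (m (h) (k)) (q (h) (k))) (m (m (h) (k)) (u (h) (h)))) (m (m (m (h) (k)) (s (k) (k) (h))) (r (k) (u (m (h) (k)) (m (h) (k))))))
4. (s (r (u (m (h) (k)) (m (h) (k))) (u (m (h) (k)) (m (h) (k)))) (u (m (m (h) (k)) (q (h) (k))) (m (m (h) (k)) (u (h) (h)))) (m (m (m (h) (k)) (s (k) (k) (h))) (r (k) (u (m (h) (k)) (m (h) (k))))))  →  (s (r (u (m (h) (k)) (m (h) (k))) (u (m (h) (k)) (m (h) (k)))) (u (m (m (h) (k)) (q (h) (k))) (m (m (h) (k)) (u (h) (h)))) (m (m (m (h) (k)) (s (k) (k) (h))) (u (m (h) (k)) (m (h) (k)))))


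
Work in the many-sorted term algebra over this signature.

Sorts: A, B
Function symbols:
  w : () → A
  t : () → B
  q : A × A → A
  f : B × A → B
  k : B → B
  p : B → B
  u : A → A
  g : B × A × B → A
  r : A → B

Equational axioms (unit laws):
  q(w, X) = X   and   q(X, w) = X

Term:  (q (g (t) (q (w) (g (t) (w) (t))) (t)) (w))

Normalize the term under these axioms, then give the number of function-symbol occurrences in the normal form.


size = 7

1. (q (g (t) (q (w) (g (t) (w) (t))) (t)) (w))  →  (g (t) (q (w) (g (t) (w) (t))) (t))
2. (g (t) (q (w) (g (t) (w) (t))) (t))  →  (g (t) (g (t) (w) (t)) (t))
normal form: (g (t) (g (t) (w) (t)) (t))


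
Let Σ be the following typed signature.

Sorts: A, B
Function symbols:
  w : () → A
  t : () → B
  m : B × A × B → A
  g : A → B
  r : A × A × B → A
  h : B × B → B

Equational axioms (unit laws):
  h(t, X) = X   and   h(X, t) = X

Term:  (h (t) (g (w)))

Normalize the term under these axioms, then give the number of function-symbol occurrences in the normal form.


size = 2

1. (h (t) (g (w)))  →  (g (w))
normal form: (g (w))


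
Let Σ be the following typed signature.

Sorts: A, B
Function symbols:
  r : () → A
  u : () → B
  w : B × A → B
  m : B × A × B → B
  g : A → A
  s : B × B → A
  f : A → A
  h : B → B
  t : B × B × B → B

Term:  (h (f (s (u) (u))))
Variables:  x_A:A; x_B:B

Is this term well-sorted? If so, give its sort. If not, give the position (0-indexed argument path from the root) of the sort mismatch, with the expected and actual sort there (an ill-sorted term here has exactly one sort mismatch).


ill-sorted at position [0]: expected B, got A

      (u) : B
      (u) : B
    (s (u) (u)) : A
  (f (s (u) (u))) : A
(h (f (s (u) (u)))) : ✗ arg 0 at [0] has sort A, expected B


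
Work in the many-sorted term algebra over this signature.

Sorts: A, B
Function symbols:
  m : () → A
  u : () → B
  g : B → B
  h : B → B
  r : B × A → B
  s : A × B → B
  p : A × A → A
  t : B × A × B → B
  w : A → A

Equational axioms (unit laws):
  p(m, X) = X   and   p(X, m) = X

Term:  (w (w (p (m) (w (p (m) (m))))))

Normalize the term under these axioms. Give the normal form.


1. (w (w (p (m) (w (p (m) (m))))))  →  (w (w (w (p (m) (m)))))
2. (w (w (w (p (m) (m)))))  →  (w (w (w (m))))

normal form = (w (w (w (m))))


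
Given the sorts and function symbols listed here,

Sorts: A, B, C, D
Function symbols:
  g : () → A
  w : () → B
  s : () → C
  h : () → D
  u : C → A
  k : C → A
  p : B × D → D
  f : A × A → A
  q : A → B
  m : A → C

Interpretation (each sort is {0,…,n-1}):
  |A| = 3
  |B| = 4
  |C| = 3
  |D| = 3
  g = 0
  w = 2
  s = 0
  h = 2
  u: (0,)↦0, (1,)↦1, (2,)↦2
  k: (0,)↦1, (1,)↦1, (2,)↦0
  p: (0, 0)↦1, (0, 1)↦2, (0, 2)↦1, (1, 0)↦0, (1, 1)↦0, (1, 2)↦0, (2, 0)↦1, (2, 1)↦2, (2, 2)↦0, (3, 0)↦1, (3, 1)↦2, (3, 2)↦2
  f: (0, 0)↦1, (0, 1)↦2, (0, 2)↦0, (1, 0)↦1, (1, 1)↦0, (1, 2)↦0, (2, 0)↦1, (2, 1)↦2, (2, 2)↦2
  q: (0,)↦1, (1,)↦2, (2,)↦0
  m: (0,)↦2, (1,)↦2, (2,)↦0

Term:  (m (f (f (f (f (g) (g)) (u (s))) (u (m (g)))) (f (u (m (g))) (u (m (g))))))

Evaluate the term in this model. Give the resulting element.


  g = 0
  g = 0
  (f (g) (g)) = f(0, 0) = 1
  s = 0
  (u (s)) = u(0,) = 0
  (f (f (g) (g)) (u (s))) = f(1, 0) = 1
  g = 0
  (m (g)) = m(0,) = 2
  (u (m (g))) = u(2,) = 2
  (f (f (f (g) (g)) (u (s))) (u (m (g)))) = f(1, 2) = 0
  g = 0
  (m (g)) = m(0,) = 2
  (u (m (g))) = u(2,) = 2
  g = 0
  (m (g)) = m(0,) = 2
  (u (m (g))) = u(2,) = 2
  (f (u (m (g))) (u (m (g)))) = f(2, 2) = 2
  (f (f (f (f (g) (g)) (u (s))) (u (m (g)))) (f (u (m (g))) (u (m (g))))) = f(0, 2) = 0
  (m (f (f (f (f (g) (g)) (u (s))) (u (m (g)))) (f (u (m (g))) (u (m (g)))))) = m(0,) = 2

value = 2


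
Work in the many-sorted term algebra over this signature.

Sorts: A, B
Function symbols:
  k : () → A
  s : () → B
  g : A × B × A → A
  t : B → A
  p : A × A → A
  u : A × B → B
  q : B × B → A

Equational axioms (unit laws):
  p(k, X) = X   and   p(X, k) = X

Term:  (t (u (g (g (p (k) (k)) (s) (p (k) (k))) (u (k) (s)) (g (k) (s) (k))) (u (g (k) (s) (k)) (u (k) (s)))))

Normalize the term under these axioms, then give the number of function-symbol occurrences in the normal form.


size = 22

1. (t (u (g (g (p (k) (k)) (s) (p (k) (k))) (u (k) (s)) (g (k) (s) (k))) (u (g (k) (s) (k)) (u (k) (s)))))  →  (t (u (g (g (k) (s) (p (k) (k))) (u (k) (s)) (g (k) (s) (k))) (u (g (k) (s) (k)) (u (k) (s)))))
2. (t (u (g (g (k) (s) (p (k) (k))) (u (k) (s)) (g (k) (s) (k))) (u (g (k) (s) (k)) (u (k) (s)))))  →  (t (u (g (g (k) (s) (k)) (u (k) (s)) (g (k) (s) (k))) (u (g (k) (s) (k)) (u (k) (s)))))
normal form: (t (u (g (g (k) (s) (k)) (u (k) (s)) (g (k) (s) (k))) (u (g (k) (s) (k)) (u (k) (s)))))


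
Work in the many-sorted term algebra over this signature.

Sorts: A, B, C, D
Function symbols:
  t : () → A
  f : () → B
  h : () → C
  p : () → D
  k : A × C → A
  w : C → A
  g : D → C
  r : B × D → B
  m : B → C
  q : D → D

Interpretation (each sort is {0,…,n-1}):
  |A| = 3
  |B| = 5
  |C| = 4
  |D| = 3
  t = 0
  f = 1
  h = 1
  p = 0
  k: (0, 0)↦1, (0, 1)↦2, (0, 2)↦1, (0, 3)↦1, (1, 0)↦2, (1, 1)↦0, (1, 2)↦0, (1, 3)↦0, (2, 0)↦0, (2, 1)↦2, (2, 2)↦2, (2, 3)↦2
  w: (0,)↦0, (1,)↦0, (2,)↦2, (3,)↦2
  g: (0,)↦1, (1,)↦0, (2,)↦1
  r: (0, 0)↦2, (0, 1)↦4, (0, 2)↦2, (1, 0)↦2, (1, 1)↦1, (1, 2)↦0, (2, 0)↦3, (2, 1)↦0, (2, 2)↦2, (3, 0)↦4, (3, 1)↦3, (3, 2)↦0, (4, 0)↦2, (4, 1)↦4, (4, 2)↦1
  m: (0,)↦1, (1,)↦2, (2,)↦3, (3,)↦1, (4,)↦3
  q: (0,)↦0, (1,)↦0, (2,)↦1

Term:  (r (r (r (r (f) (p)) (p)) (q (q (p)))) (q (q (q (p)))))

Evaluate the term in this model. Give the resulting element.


  f = 1
  p = 0
  (r (f) (p)) = r(1, 0) = 2
  p = 0
  (r (r (f) (p)) (p)) = r(2, 0) = 3
  p = 0
  (q (p)) = q(0,) = 0
  (q (q (p))) = q(0,) = 0
  (r (r (r (f) (p)) (p)) (q (q (p)))) = r(3, 0) = 4
  p = 0
  (q (p)) = q(0,) = 0
  (q (q (p))) = q(0,) = 0
  (q (q (q (p)))) = q(0,) = 0
  (r (r (r (r (f) (p)) (p)) (q (q (p)))) (q (q (q (p))))) = r(4, 0) = 2

value = 2


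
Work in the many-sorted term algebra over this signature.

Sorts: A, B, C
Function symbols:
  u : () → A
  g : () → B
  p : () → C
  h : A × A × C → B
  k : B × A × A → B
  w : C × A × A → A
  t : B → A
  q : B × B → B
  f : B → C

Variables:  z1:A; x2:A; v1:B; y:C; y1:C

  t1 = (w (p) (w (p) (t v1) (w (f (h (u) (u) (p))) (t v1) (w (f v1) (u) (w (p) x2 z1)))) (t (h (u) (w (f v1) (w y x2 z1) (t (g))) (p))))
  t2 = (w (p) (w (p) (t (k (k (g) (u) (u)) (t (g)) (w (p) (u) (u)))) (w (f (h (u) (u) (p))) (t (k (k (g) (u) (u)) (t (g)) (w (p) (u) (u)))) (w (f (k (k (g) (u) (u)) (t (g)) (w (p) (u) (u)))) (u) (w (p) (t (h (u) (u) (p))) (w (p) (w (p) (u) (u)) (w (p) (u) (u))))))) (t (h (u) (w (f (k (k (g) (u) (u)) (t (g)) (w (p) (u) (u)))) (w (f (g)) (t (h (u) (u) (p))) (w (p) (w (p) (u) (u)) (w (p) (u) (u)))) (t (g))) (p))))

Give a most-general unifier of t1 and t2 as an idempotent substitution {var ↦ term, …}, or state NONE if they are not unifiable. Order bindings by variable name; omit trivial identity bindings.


{v1 ↦ (k (k (g) (u) (u)) (t (g)) (w (p) (u) (u))), x2 ↦ (t (h (u) (u) (p))), y ↦ (f (g)), z1 ↦ (w (p) (w (p) (u) (u)) (w (p) (u) (u)))}


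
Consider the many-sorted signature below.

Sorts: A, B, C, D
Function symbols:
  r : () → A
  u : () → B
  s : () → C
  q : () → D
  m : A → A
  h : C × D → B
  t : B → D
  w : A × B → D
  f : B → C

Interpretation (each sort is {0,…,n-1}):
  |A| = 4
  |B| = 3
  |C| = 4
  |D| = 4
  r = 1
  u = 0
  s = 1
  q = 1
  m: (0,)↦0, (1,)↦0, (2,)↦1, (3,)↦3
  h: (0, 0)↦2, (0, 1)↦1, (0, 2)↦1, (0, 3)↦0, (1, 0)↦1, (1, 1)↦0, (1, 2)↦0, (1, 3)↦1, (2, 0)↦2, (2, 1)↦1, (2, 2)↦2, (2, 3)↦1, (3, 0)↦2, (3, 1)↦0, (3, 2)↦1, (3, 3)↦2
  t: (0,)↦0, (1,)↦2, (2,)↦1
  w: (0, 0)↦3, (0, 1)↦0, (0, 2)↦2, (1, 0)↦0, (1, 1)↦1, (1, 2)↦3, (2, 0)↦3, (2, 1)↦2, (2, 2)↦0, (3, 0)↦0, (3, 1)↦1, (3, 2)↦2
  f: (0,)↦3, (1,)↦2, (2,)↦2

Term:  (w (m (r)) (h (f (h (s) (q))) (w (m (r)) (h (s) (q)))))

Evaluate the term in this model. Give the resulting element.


value = 2

  r = 1
  (m (r)) = m(1,) = 0
  s = 1
  q = 1
  (h (s) (q)) = h(1, 1) = 0
  (f (h (s) (q))) = f(0,) = 3
  r = 1
  (m (r)) = m(1,) = 0
  s = 1
  q = 1
  (h (s) (q)) = h(1, 1) = 0
  (w (m (r)) (h (s) (q))) = w(0, 0) = 3
  (h (f (h (s) (q))) (w (m (r)) (h (s) (q)))) = h(3, 3) = 2
  (w (m (r)) (h (f (h (s) (q))) (w (m (r)) (h (s) (q))))) = w(0, 2) = 2


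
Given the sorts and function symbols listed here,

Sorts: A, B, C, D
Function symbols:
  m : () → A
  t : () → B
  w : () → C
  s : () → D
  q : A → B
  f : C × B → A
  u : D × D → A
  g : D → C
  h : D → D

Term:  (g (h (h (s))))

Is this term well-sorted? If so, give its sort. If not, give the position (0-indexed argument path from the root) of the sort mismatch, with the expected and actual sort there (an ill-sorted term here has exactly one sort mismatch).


well-sorted; sort = C

      (s) : D
    (h (s)) : D
  (h (h (s))) : D
(g (h (h (s)))) : C


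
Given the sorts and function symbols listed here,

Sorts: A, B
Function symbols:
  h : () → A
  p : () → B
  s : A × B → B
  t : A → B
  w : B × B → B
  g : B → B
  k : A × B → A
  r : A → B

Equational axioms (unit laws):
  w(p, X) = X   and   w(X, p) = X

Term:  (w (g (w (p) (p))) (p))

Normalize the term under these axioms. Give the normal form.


normal form = (g (p))

1. (w (g (w (p) (p))) (p))  →  (g (w (p) (p)))
2. (g (w (p) (p)))  →  (g (p))


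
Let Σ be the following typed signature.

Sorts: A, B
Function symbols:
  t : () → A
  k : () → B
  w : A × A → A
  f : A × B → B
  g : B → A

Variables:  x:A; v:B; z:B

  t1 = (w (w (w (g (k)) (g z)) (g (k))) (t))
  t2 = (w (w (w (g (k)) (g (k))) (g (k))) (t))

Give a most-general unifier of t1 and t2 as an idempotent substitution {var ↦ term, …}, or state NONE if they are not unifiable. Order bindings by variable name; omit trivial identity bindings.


{z ↦ (k)}


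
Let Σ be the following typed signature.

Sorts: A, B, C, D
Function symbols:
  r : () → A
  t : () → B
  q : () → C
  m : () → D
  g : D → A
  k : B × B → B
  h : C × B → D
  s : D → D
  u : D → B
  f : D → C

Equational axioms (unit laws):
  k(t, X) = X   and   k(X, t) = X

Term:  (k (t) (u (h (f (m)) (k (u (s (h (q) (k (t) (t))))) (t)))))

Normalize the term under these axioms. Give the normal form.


normal form = (u (h (f (m)) (u (s (h (q) (t))))))

1. (k (t) (u (h (f (m)) (k (u (s (h (q) (k (t) (t))))) (t)))))  →  (u (h (f (m)) (k (u (s (h (q) (k (t) (t))))) (t))))
2. (u (h (f (m)) (k (u (s (h (q) (k (t) (t))))) (t))))  →  (u (h (f (m)) (u (s (h (q) (k (t) (t)))))))
3. (u (h (f (m)) (u (s (h (q) (k (t) (t)))))))  →  (u (h (f (m)) (u (s (h (q) (t))))))


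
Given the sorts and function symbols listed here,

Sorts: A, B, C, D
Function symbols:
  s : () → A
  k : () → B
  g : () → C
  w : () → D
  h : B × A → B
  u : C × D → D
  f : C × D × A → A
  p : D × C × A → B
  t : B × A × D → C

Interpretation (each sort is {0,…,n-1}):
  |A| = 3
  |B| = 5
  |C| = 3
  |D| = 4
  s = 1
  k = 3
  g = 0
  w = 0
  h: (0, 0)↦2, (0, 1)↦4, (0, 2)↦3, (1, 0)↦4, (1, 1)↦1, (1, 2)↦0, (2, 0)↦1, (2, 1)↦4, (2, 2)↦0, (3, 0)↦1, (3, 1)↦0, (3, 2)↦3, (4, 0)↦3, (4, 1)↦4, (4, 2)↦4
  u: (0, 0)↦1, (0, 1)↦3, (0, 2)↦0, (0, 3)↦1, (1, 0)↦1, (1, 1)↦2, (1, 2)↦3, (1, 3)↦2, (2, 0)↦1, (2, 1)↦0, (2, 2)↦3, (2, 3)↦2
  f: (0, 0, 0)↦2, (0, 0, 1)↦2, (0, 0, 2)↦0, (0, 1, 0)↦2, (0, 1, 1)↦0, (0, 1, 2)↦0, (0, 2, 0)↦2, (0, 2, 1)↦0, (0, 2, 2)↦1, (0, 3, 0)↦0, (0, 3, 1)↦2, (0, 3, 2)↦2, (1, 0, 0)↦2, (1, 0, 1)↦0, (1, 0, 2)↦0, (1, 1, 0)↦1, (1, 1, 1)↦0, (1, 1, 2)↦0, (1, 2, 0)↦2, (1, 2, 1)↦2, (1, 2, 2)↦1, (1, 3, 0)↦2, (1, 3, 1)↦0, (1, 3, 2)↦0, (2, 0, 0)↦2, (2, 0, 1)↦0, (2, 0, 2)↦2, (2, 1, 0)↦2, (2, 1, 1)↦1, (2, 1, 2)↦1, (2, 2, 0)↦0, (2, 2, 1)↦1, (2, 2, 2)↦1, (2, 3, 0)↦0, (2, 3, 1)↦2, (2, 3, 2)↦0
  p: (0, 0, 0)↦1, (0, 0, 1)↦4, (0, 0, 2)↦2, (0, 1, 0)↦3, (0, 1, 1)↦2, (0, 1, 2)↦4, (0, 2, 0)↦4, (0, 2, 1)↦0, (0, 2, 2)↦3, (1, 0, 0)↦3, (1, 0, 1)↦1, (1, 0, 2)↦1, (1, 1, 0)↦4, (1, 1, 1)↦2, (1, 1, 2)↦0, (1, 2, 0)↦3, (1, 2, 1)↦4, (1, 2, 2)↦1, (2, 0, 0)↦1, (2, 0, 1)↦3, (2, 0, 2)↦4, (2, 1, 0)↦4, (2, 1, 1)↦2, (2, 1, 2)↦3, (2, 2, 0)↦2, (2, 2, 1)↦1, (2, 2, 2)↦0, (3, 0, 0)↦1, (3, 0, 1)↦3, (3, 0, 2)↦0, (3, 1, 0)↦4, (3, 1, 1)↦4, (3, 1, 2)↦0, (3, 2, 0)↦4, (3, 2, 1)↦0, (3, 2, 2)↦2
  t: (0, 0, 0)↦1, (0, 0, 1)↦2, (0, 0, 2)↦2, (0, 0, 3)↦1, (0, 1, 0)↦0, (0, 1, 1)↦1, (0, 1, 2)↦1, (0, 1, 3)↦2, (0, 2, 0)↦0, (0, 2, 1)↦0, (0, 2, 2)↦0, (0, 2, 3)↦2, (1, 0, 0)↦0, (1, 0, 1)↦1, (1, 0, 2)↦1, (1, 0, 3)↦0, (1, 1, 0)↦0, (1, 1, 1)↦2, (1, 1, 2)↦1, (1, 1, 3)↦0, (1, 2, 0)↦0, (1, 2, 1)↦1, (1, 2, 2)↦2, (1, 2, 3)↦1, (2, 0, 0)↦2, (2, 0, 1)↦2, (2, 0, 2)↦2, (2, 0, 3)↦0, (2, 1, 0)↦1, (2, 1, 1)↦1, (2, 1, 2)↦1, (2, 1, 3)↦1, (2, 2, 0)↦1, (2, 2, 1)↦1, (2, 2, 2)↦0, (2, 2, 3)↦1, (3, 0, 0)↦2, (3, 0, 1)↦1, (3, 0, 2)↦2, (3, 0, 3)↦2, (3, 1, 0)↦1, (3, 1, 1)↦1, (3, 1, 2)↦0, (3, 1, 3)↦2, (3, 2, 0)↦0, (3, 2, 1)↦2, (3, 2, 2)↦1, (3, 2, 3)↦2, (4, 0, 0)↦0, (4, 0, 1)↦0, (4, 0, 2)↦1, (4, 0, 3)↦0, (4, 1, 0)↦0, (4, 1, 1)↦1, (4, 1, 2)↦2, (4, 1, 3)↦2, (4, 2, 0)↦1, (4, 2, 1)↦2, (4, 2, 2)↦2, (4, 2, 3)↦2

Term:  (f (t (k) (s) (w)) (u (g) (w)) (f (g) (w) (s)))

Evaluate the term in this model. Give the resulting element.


  k = 3
  s = 1
  w = 0
  (t (k) (s) (w)) = t(3, 1, 0) = 1
  g = 0
  w = 0
  (u (g) (w)) = u(0, 0) = 1
  g = 0
  w = 0
  s = 1
  (f (g) (w) (s)) = f(0, 0, 1) = 2
  (f (t (k) (s) (w)) (u (g) (w)) (f (g) (w) (s))) = f(1, 1, 2) = 0

value = 0


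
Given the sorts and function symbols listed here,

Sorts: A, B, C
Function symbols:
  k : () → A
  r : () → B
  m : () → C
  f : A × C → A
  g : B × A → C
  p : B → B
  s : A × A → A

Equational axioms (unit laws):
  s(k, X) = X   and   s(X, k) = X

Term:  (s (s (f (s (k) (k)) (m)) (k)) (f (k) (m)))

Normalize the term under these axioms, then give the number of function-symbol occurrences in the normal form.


1. (s (s (f (s (k) (k)) (m)) (k)) (f (k) (m)))  →  (s (f (s (k) (k)) (m)) (f (k) (m)))
2. (s (f (s (k) (k)) (m)) (f (k) (m)))  →  (s (f (k) (m)) (f (k) (m)))
normal form: (s (f (k) (m)) (f (k) (m)))

size = 7


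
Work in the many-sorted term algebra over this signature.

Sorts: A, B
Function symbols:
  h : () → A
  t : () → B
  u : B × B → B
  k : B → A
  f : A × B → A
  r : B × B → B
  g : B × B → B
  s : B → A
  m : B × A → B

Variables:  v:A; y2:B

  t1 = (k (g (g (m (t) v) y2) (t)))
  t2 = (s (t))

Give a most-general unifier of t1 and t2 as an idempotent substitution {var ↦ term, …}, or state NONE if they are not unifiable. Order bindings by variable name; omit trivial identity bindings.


head clash or occurs-check failure — not unifiable

NONE (not unifiable)
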